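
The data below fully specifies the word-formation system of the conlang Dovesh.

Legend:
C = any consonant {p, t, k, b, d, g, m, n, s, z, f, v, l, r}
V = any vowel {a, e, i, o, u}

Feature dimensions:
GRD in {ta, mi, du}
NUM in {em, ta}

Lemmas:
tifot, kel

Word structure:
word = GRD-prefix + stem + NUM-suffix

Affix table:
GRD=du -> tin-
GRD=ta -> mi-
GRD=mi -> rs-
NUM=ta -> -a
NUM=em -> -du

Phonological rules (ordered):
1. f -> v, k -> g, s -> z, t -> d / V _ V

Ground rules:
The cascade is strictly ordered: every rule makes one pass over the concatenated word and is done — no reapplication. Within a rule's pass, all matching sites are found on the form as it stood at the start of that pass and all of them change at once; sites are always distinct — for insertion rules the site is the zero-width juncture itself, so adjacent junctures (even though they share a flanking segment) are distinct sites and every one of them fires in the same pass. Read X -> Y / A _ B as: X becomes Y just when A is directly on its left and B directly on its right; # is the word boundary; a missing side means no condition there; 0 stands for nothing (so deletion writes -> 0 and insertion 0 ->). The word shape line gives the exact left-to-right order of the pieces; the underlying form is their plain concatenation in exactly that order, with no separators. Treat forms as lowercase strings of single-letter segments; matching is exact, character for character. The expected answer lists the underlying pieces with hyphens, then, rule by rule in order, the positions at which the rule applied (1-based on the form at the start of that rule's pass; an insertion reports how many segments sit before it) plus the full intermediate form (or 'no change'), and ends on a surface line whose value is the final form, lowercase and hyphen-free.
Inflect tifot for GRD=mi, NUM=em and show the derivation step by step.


underlying: rs-tifot-du
1. f -> v, k -> g, s -> z, t -> d / V _ V: fires at position(s) 5: rstivotdu
surface: rstivotdu


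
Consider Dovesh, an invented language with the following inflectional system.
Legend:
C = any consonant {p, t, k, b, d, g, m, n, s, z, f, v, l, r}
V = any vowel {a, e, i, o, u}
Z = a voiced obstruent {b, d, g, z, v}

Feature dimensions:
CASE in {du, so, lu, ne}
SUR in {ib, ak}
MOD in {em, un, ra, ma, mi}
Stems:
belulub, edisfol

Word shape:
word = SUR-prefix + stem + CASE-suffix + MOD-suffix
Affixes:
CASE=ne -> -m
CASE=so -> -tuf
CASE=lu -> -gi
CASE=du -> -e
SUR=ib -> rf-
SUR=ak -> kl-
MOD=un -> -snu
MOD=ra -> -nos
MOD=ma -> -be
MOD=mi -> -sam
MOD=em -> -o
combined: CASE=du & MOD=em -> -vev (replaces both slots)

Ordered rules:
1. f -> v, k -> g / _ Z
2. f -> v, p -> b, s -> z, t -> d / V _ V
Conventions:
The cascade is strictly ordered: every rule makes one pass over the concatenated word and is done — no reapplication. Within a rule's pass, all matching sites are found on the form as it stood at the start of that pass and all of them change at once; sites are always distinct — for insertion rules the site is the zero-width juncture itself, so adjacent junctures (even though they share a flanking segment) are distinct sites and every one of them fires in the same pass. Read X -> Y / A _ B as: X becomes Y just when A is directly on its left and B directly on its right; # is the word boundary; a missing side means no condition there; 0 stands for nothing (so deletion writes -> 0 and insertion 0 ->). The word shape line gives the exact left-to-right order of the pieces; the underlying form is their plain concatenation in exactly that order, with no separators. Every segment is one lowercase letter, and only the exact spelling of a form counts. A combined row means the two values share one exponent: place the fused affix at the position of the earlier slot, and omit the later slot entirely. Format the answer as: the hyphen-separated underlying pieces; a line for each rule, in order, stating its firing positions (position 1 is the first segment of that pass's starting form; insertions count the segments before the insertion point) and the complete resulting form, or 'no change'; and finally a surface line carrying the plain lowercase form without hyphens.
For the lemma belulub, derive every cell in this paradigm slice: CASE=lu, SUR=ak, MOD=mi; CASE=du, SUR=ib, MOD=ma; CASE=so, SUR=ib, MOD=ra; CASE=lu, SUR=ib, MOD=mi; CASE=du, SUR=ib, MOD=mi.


cell CASE=lu, SUR=ak, MOD=mi:
underlying: kl-belulub-gi-sam
1. f -> v, k -> g / _ Z: no change
2. f -> v, p -> b, s -> z, t -> d / V _ V: fires at position(s) 12: klbelulubgizam
surface: klbelulubgizam

cell CASE=du, SUR=ib, MOD=ma:
underlying: rf-belulub-e-be
1. f -> v, k -> g / _ Z: fires at position(s) 2: rvbelulubebe
2. f -> v, p -> b, s -> z, t -> d / V _ V: no change
surface: rvbelulubebe

cell CASE=so, SUR=ib, MOD=ra:
underlying: rf-belulub-tuf-nos
1. f -> v, k -> g / _ Z: fires at position(s) 2: rvbelulubtufnos
2. f -> v, p -> b, s -> z, t -> d / V _ V: no change
surface: rvbelulubtufnos

cell CASE=lu, SUR=ib, MOD=mi:
underlying: rf-belulub-gi-sam
1. f -> v, k -> g / _ Z: fires at position(s) 2: rvbelulubgisam
2. f -> v, p -> b, s -> z, t -> d / V _ V: fires at position(s) 12: rvbelulubgizam
surface: rvbelulubgizam

cell CASE=du, SUR=ib, MOD=mi:
underlying: rf-belulub-e-sam
1. f -> v, k -> g / _ Z: fires at position(s) 2: rvbelulubesam
2. f -> v, p -> b, s -> z, t -> d / V _ V: fires at position(s) 11: rvbelulubezam
surface: rvbelulubezam


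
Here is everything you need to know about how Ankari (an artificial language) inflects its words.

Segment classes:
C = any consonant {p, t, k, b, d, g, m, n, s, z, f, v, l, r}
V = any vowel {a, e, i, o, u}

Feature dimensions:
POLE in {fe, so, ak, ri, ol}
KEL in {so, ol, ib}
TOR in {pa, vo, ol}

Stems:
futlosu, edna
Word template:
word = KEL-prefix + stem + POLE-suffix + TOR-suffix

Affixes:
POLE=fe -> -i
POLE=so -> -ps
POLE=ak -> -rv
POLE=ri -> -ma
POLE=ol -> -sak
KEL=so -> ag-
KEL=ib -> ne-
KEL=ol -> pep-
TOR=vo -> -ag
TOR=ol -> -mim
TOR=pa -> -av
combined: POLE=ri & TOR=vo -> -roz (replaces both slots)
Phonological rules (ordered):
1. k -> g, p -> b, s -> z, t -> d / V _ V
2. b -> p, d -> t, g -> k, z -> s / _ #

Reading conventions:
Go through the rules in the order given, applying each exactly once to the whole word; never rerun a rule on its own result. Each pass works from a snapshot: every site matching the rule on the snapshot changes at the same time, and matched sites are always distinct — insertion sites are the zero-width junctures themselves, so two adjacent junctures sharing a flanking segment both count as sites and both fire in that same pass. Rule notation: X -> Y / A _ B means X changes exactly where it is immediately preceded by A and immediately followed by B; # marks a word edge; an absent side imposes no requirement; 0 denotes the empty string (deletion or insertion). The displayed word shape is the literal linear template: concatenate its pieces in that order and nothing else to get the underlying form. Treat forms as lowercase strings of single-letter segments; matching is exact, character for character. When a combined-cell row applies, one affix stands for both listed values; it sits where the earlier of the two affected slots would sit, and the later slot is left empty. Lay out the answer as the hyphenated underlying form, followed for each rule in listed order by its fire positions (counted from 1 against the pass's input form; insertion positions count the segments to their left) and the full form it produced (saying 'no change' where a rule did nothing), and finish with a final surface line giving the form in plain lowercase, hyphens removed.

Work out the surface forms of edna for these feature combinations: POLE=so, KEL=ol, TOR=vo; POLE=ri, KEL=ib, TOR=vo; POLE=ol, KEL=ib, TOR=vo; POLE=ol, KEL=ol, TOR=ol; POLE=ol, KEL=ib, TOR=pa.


cell POLE=so, KEL=ol, TOR=vo:
underlying: pep-edna-ps-ag
1. k -> g, p -> b, s -> z, t -> d / V _ V: fires at position(s) 3: pebednapsag
2. b -> p, d -> t, g -> k, z -> s / _ #: fires at position(s) 11: pebednapsak
surface: pebednapsak

cell POLE=ri, KEL=ib, TOR=vo:
underlying: ne-edna-roz
1. k -> g, p -> b, s -> z, t -> d / V _ V: no change
2. b -> p, d -> t, g -> k, z -> s / _ #: fires at position(s) 9: neednaros
surface: neednaros

cell POLE=ol, KEL=ib, TOR=vo:
underlying: ne-edna-sak-ag
1. k -> g, p -> b, s -> z, t -> d / V _ V: fires at position(s) 7, 9: neednazagag
2. b -> p, d -> t, g -> k, z -> s / _ #: fires at position(s) 11: neednazagak
surface: neednazagak

cell POLE=ol, KEL=ol, TOR=ol:
underlying: pep-edna-sak-mim
1. k -> g, p -> b, s -> z, t -> d / V _ V: fires at position(s) 3, 8: pebednazakmim
2. b -> p, d -> t, g -> k, z -> s / _ #: no change
surface: pebednazakmim

cell POLE=ol, KEL=ib, TOR=pa:
underlying: ne-edna-sak-av
1. k -> g, p -> b, s -> z, t -> d / V _ V: fires at position(s) 7, 9: neednazagav
2. b -> p, d -> t, g -> k, z -> s / _ #: no change
surface: neednazagav


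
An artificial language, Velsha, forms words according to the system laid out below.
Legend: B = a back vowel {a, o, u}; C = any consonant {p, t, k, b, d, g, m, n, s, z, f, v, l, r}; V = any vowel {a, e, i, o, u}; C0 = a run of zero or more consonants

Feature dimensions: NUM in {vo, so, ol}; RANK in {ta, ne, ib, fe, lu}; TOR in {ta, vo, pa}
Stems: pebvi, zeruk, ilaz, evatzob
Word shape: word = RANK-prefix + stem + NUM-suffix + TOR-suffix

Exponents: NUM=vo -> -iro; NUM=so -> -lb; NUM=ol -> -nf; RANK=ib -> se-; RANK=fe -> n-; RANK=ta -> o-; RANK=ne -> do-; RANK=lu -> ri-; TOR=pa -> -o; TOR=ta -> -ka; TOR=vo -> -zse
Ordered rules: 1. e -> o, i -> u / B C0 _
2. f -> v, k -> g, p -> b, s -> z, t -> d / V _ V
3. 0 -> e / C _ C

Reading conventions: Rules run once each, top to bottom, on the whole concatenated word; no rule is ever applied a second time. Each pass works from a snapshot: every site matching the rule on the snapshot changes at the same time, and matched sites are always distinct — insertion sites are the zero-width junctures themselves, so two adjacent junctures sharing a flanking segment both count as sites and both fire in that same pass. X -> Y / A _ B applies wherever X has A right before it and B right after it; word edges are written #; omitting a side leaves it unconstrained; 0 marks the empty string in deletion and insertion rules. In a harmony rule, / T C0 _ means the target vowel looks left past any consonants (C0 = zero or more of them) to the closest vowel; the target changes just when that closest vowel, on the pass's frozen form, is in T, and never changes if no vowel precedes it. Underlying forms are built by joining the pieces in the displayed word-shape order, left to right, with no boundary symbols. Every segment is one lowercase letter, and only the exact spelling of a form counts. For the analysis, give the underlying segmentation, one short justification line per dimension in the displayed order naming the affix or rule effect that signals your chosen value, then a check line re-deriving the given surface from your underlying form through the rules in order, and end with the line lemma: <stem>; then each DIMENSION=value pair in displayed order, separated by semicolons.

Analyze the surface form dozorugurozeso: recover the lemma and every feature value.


underlying: do-zeruk-iro-zse
NUM=vo - signalled by the affix -iro
RANK=ne - signalled by the affix do-
TOR=vo - signalled by the affix -zse
check: dozerukirozse -> dozorukurozso -> dozorugurozso -> dozorugurozeso
lemma: zeruk; NUM=vo; RANK=ne; TOR=vo


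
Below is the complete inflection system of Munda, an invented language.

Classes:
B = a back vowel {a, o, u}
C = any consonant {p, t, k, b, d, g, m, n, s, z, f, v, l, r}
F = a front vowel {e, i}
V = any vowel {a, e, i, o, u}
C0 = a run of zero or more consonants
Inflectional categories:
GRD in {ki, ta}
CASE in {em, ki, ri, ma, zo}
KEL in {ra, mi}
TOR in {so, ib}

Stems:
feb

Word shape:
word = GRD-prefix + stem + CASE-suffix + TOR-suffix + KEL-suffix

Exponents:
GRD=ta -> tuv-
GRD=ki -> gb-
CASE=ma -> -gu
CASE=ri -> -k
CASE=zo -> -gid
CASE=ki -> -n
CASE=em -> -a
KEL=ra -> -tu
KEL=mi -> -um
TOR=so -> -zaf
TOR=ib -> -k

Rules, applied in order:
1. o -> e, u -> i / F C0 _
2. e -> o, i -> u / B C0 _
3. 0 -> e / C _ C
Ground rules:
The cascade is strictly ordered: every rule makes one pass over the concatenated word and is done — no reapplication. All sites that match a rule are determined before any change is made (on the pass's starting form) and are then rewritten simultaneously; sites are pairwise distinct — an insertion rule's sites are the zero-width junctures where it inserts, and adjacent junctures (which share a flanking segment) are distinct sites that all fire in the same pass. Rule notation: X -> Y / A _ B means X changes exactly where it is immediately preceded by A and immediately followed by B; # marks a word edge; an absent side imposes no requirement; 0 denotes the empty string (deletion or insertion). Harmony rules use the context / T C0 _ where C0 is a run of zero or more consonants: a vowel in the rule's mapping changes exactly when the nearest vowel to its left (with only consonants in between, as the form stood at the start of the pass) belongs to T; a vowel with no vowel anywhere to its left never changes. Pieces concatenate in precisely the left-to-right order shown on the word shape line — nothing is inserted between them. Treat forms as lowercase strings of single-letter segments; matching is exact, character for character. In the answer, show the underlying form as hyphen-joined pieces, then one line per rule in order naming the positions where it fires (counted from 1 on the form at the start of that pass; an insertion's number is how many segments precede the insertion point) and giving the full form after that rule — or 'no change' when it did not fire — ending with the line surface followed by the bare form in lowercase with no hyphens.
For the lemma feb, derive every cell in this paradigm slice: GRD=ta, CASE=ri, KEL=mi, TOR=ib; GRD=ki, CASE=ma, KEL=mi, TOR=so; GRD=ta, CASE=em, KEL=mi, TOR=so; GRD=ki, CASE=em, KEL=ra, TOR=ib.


cell GRD=ta, CASE=ri, KEL=mi, TOR=ib:
underlying: tuv-feb-k-k-um
1. o -> e, u -> i / F C0 _: fires at position(s) 9: tuvfebkkim
2. e -> o, i -> u / B C0 _: fires at position(s) 5: tuvfobkkim
3. 0 -> e / C _ C: inserts after position(s) 3, 6, 7: tuvefobekekim
surface: tuvefobekekim

cell GRD=ki, CASE=ma, KEL=mi, TOR=so:
underlying: gb-feb-gu-zaf-um
1. o -> e, u -> i / F C0 _: fires at position(s) 7: gbfebgizafum
2. e -> o, i -> u / B C0 _: no change
3. 0 -> e / C _ C: inserts after position(s) 1, 2, 5: gebefebegizafum
surface: gebefebegizafum

cell GRD=ta, CASE=em, KEL=mi, TOR=so:
underlying: tuv-feb-a-zaf-um
1. o -> e, u -> i / F C0 _: no change
2. e -> o, i -> u / B C0 _: fires at position(s) 5: tuvfobazafum
3. 0 -> e / C _ C: inserts after position(s) 3: tuvefobazafum
surface: tuvefobazafum

cell GRD=ki, CASE=em, KEL=ra, TOR=ib:
underlying: gb-feb-a-k-tu
1. o -> e, u -> i / F C0 _: no change
2. e -> o, i -> u / B C0 _: no change
3. 0 -> e / C _ C: inserts after position(s) 1, 2, 7: gebefebaketu
surface: gebefebaketu


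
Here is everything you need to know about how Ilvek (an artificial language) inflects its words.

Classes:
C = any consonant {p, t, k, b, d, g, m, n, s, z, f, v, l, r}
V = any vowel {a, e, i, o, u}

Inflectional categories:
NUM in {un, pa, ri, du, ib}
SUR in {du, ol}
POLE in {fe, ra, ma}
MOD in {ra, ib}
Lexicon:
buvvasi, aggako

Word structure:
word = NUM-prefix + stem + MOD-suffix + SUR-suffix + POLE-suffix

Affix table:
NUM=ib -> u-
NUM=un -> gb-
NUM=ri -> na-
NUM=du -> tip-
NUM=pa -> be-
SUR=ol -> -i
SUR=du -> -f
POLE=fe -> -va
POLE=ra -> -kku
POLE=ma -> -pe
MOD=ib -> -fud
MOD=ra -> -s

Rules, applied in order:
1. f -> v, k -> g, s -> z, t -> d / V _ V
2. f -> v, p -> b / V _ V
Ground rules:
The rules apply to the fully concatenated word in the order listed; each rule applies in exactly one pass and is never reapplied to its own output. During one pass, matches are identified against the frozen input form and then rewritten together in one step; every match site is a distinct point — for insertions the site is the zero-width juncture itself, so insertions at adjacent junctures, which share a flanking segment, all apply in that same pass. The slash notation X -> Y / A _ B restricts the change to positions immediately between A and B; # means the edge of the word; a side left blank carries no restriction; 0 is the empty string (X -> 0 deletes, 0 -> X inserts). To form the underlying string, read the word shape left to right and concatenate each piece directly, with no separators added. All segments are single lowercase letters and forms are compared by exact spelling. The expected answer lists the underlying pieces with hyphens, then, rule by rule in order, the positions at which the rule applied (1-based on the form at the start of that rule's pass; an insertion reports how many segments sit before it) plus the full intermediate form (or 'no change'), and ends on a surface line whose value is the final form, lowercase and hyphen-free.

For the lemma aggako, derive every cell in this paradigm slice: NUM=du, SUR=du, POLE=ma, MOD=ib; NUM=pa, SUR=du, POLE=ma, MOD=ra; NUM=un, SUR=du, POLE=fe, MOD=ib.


cell NUM=du, SUR=du, POLE=ma, MOD=ib:
underlying: tip-aggako-fud-f-pe
1. f -> v, k -> g, s -> z, t -> d / V _ V: fires at position(s) 8, 10: tipaggagovudfpe
2. f -> v, p -> b / V _ V: fires at position(s) 3: tibaggagovudfpe
surface: tibaggagovudfpe

cell NUM=pa, SUR=du, POLE=ma, MOD=ra:
underlying: be-aggako-s-f-pe
1. f -> v, k -> g, s -> z, t -> d / V _ V: fires at position(s) 7: beaggagosfpe
2. f -> v, p -> b / V _ V: no change
surface: beaggagosfpe

cell NUM=un, SUR=du, POLE=fe, MOD=ib:
underlying: gb-aggako-fud-f-va
1. f -> v, k -> g, s -> z, t -> d / V _ V: fires at position(s) 7, 9: gbaggagovudfva
2. f -> v, p -> b / V _ V: no change
surface: gbaggagovudfva


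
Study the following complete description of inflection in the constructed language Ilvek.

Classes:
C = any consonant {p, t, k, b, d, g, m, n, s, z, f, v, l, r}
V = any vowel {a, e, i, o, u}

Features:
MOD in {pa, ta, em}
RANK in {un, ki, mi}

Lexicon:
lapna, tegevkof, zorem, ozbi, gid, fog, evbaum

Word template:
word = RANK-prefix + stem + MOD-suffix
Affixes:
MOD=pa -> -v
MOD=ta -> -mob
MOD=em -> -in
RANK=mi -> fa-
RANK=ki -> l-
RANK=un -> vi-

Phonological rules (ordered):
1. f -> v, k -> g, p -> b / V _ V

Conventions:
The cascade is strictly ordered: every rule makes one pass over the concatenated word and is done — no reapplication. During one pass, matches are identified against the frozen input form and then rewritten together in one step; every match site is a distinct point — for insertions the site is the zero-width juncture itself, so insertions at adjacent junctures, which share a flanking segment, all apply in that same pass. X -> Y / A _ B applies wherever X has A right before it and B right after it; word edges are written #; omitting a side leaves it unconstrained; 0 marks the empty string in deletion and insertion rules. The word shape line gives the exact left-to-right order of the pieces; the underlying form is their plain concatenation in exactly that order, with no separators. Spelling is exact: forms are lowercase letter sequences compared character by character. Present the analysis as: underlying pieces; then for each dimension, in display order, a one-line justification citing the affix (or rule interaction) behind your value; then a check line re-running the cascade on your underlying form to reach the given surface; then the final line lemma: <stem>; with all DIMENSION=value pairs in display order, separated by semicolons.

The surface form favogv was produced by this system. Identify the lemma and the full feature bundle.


underlying: fa-fog-v
MOD=pa - signalled by the affix -v
RANK=mi - signalled by the affix fa-
check: fafogv -> favogv
lemma: fog; MOD=pa; RANK=mi


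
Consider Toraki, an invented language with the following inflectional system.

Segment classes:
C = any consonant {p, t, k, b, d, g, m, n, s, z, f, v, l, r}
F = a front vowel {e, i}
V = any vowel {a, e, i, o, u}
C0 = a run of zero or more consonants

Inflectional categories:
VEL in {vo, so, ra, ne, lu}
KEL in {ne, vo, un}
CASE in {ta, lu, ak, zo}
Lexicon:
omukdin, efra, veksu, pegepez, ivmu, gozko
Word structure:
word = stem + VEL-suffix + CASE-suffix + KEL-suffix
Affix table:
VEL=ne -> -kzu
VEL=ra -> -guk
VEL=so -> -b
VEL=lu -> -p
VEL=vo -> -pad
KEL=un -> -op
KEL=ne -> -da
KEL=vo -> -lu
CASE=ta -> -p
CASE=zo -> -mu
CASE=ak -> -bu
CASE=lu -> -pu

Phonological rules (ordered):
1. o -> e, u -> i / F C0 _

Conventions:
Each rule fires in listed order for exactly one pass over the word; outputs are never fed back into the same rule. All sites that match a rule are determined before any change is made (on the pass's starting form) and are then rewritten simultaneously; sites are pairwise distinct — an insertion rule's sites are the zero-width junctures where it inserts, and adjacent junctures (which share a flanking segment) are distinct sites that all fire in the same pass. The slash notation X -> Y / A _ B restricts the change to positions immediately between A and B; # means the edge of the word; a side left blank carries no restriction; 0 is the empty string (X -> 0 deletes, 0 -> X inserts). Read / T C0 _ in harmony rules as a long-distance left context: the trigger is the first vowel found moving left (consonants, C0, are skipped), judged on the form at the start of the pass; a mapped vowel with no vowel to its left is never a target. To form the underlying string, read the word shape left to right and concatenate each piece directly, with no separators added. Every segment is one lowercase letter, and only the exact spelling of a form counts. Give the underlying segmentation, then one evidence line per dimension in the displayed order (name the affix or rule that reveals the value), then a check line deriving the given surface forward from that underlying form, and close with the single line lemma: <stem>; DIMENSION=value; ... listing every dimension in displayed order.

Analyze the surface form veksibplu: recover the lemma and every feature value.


underlying: veksu-b-p-lu
VEL=so - signalled by the affix -b
KEL=vo - signalled by the affix -lu
CASE=ta - signalled by the affix -p
check: veksubplu -> veksibplu
lemma: veksu; VEL=so; KEL=vo; CASE=ta


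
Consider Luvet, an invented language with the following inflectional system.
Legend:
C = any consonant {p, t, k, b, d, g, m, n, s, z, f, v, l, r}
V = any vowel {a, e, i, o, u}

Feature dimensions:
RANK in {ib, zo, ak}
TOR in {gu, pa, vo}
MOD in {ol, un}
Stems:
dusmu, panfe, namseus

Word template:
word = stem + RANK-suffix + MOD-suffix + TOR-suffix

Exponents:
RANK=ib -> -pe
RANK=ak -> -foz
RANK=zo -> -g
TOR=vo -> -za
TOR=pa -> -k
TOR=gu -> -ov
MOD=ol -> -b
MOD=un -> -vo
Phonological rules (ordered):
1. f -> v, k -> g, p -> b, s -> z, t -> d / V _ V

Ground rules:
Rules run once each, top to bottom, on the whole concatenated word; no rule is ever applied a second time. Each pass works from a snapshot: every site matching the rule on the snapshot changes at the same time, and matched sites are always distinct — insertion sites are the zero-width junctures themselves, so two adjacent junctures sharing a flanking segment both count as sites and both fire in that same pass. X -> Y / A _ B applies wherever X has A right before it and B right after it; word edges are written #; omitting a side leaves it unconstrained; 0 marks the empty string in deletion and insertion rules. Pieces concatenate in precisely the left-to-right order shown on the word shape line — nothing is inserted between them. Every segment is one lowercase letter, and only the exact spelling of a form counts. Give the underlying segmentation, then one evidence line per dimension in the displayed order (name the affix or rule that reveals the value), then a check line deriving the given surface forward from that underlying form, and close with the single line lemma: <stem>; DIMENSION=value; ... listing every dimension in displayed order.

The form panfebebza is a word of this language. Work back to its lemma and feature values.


underlying: panfe-pe-b-za
RANK=ib - signalled by the affix -pe
TOR=vo - signalled by the affix -za
MOD=ol - signalled by the affix -b
check: panfepebza -> panfebebza
lemma: panfe; RANK=ib; TOR=vo; MOD=ol


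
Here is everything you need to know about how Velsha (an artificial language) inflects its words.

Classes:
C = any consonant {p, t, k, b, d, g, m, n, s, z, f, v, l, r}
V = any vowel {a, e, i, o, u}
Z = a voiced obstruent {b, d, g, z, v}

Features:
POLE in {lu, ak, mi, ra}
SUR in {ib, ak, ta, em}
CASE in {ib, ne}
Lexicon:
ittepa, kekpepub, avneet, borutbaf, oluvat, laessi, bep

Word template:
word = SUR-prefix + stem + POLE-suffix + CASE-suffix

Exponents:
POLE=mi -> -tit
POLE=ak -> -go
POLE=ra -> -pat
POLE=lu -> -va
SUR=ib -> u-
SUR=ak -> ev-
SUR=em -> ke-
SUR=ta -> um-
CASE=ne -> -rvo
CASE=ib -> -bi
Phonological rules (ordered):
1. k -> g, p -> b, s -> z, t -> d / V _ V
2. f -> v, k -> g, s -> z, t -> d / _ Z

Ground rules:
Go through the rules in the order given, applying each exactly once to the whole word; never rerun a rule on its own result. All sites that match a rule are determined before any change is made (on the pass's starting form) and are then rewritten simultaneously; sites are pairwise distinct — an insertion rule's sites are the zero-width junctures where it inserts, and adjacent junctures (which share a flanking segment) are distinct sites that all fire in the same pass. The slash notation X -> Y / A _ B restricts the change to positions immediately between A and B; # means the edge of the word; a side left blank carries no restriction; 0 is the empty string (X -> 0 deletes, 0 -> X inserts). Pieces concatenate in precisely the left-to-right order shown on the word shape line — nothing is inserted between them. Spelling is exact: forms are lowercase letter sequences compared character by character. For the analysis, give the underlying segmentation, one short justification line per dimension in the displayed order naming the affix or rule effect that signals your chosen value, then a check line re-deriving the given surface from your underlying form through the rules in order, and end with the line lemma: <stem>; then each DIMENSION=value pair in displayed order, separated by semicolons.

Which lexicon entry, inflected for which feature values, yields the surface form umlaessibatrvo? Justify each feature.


underlying: um-laessi-pat-rvo
POLE=ra - signalled by the affix -pat
SUR=ta - signalled by the affix um-
CASE=ne - signalled by the affix -rvo
check: umlaessipatrvo -> umlaessibatrvo -> umlaessibatrvo
lemma: laessi; POLE=ra; SUR=ta; CASE=ne


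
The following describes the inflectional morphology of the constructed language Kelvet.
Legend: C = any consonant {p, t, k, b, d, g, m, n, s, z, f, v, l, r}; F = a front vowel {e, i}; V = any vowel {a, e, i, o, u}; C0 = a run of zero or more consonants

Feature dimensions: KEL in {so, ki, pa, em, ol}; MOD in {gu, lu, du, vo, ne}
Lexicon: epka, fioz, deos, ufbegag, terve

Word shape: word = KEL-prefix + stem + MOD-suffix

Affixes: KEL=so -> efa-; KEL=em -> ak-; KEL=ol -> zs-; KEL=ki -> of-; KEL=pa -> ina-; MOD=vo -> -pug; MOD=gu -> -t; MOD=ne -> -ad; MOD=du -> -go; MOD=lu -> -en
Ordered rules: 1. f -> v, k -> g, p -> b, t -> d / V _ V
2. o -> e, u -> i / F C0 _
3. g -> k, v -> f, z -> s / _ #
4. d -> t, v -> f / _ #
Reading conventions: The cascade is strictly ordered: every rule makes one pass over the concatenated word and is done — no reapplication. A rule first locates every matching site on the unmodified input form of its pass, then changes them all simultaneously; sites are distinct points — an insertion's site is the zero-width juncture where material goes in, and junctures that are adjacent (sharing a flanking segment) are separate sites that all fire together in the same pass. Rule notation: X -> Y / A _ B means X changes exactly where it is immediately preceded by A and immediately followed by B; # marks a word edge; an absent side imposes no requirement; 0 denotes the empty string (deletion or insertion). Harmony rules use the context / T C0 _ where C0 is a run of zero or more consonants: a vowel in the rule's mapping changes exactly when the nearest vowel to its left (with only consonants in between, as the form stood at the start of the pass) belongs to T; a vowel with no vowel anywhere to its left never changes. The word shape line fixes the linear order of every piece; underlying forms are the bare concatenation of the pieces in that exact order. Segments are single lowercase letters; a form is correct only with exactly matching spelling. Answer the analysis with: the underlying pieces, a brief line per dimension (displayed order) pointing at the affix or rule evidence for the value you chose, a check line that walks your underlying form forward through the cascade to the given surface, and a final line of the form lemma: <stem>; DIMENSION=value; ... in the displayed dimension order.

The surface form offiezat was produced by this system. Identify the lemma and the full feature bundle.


underlying: of-fioz-ad
KEL=ki - signalled by the affix of-
MOD=ne - signalled by the affix -ad
check: offiozad -> offiozad -> offiezad -> offiezad -> offiezat
lemma: fioz; KEL=ki; MOD=ne


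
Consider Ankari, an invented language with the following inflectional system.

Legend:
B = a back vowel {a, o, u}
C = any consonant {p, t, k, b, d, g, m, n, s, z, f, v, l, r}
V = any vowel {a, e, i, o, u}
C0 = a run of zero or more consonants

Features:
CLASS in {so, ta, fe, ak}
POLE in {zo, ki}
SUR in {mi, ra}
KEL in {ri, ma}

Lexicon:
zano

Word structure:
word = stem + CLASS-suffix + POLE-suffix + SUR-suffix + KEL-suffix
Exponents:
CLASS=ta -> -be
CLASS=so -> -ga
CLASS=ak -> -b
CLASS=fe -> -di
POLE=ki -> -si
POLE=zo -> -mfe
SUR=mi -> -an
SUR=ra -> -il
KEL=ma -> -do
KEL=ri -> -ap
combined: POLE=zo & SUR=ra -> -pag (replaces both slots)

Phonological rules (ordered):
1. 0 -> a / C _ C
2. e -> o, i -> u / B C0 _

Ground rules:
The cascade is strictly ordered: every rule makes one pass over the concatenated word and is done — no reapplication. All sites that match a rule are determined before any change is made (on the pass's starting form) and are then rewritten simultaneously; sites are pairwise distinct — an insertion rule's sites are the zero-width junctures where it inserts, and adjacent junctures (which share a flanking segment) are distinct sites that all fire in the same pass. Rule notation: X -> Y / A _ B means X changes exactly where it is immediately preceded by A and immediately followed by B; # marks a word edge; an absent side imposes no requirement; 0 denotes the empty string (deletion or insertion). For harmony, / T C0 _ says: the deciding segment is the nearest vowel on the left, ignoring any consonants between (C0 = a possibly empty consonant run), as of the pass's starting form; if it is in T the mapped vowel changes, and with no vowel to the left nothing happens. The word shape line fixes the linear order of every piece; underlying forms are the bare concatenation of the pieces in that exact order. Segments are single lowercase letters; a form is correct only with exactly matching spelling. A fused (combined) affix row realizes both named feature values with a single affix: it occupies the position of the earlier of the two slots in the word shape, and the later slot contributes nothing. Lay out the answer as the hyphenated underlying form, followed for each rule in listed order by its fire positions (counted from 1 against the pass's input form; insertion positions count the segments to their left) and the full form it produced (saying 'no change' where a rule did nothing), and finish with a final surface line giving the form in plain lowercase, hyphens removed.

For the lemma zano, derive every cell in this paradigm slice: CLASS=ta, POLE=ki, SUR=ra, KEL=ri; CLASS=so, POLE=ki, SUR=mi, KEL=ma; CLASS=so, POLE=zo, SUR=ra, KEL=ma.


cell CLASS=ta, POLE=ki, SUR=ra, KEL=ri:
underlying: zano-be-si-il-ap
1. 0 -> a / C _ C: no change
2. e -> o, i -> u / B C0 _: fires at position(s) 6: zanobosiilap
surface: zanobosiilap

cell CLASS=so, POLE=ki, SUR=mi, KEL=ma:
underlying: zano-ga-si-an-do
1. 0 -> a / C _ C: inserts after position(s) 10: zanogasianado
2. e -> o, i -> u / B C0 _: fires at position(s) 8: zanogasuanado
surface: zanogasuanado

cell CLASS=so, POLE=zo, SUR=ra, KEL=ma:
underlying: zano-ga-pag-do
1. 0 -> a / C _ C: inserts after position(s) 9: zanogapagado
2. e -> o, i -> u / B C0 _: no change
surface: zanogapagado


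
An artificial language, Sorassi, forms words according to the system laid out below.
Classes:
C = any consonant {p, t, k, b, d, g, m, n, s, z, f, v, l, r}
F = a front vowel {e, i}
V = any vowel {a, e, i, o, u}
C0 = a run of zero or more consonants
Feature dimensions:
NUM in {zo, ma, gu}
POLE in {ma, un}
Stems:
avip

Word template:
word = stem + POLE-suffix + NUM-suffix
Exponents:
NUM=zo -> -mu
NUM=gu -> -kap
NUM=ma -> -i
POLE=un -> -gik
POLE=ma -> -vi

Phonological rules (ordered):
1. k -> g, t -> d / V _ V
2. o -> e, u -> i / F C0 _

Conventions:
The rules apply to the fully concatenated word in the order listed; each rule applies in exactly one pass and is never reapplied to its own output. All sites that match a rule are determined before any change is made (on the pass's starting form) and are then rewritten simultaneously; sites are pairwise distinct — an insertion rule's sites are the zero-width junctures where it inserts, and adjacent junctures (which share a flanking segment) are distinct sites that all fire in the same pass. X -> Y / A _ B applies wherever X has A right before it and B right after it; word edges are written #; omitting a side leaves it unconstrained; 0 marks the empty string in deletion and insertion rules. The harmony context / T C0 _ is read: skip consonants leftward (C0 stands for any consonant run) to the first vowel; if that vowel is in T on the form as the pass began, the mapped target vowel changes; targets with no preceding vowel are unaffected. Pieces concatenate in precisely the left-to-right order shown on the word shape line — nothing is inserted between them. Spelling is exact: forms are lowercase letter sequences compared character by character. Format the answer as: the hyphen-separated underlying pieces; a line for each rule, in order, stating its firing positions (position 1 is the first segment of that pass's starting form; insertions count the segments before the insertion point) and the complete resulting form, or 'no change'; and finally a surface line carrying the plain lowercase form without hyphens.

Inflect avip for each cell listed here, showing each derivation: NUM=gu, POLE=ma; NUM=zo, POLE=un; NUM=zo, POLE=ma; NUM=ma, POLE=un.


cell NUM=gu, POLE=ma:
underlying: avip-vi-kap
1. k -> g, t -> d / V _ V: fires at position(s) 7: avipvigap
2. o -> e, u -> i / F C0 _: no change
surface: avipvigap

cell NUM=zo, POLE=un:
underlying: avip-gik-mu
1. k -> g, t -> d / V _ V: no change
2. o -> e, u -> i / F C0 _: fires at position(s) 9: avipgikmi
surface: avipgikmi

cell NUM=zo, POLE=ma:
underlying: avip-vi-mu
1. k -> g, t -> d / V _ V: no change
2. o -> e, u -> i / F C0 _: fires at position(s) 8: avipvimi
surface: avipvimi

cell NUM=ma, POLE=un:
underlying: avip-gik-i
1. k -> g, t -> d / V _ V: fires at position(s) 7: avipgigi
2. o -> e, u -> i / F C0 _: no change
surface: avipgigi


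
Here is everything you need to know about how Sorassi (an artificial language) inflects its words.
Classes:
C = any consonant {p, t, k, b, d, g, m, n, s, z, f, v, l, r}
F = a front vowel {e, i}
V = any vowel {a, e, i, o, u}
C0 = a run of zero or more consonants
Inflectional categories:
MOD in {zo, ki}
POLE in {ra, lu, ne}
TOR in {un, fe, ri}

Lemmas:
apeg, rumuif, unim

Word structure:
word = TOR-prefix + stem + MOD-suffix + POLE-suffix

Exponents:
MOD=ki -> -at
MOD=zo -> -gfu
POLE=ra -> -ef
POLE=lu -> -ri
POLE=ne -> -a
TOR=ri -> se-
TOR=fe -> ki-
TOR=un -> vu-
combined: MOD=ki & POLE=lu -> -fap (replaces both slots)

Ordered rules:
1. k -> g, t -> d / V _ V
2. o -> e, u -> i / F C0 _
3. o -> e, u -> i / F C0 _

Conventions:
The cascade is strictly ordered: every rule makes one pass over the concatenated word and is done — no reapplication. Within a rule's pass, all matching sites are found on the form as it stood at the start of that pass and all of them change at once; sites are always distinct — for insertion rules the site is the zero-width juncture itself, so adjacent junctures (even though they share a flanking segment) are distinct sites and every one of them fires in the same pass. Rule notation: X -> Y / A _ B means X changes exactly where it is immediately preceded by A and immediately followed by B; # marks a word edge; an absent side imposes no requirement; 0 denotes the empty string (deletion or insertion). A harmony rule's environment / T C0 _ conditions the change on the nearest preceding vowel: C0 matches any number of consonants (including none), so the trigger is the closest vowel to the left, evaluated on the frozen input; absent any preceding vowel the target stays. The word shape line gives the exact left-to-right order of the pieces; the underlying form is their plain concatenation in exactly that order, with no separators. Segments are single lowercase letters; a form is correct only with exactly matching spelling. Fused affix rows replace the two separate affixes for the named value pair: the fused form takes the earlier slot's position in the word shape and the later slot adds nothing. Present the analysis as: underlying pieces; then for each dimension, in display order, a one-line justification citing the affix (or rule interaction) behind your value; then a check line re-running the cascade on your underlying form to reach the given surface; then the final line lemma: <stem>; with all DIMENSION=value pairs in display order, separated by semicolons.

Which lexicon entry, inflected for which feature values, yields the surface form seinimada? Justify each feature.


underlying: se-unim-at-a
MOD=ki - signalled by the affix -at
POLE=ne - signalled by the affix -a
TOR=ri - signalled by the affix se-
check: seunimata -> seunimada -> seinimada -> seinimada
lemma: unim; MOD=ki; POLE=ne; TOR=ri


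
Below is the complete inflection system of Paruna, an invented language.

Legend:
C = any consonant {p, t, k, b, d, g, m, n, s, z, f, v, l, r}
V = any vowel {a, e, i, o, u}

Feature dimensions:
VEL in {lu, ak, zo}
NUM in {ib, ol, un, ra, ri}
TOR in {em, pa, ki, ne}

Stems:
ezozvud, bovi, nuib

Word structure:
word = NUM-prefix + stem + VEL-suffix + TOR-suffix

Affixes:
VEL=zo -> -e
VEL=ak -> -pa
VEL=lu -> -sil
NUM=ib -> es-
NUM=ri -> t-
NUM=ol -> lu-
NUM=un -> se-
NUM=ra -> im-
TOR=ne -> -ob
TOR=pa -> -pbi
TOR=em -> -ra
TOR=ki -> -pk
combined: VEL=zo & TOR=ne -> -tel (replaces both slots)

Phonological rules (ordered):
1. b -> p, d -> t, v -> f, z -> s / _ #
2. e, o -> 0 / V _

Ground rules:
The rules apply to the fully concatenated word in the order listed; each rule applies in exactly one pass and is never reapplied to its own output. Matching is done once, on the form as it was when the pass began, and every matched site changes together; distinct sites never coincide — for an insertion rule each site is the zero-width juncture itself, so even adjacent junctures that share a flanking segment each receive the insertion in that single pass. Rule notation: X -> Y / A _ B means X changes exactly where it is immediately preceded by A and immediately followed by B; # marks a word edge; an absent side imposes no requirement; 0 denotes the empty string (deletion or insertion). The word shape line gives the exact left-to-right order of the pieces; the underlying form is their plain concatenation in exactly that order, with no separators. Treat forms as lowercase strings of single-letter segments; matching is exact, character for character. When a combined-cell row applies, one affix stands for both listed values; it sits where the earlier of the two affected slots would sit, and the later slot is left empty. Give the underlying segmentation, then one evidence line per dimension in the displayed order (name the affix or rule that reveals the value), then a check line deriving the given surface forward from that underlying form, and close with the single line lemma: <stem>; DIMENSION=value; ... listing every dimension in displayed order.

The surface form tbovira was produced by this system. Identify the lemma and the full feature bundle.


underlying: t-bovi-e-ra
VEL=zo - signalled by the affix -e
NUM=ri - signalled by the affix t-
TOR=em - signalled by the affix -ra
check: tboviera -> tboviera -> tbovira
lemma: bovi; VEL=zo; NUM=ri; TOR=em
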